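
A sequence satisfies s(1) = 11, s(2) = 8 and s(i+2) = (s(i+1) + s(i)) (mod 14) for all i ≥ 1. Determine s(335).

0

Listing terms: s(1) = 11, s(2) = 8, s(3) = 5, s(4) = 13, s(5) = 4, s(6) = 3, s(7) = 7, s(8) = 10, s(9) = 3, s(10) = 13, s(11) = 2, s(12) = 1, s(13) = 3, s(14) = 4, s(15) = 7, s(16) = 11, s(17) = 4, s(18) = 1, s(19) = 5, s(20) = 6, s(21) = 11, s(22) = 3, s(23) = 0, s(24) = 3, s(25) = 3, s(26) = 6, s(27) = 9, s(28) = 1, s(29) = 10, s(30) = 11, s(31) = 7, s(32) = 4, s(33) = 11, s(34) = 1, s(35) = 12, s(36) = 13, s(37) = 11, s(38) = 10, s(39) = 7, s(40) = 3, s(41) = 10, s(42) = 13, s(43) = 9, s(44) = 8, s(45) = 3, s(46) = 11, s(47) = 0, s(48) = 11, s(49) = 11, s(50) = 8.
Since (s(49), s(50)) = (s(1), s(2)) = (11, 8) (two consecutive terms determine the rest), the sequence is periodic with period 48.
So s(335) = s(1 + ((335-1) mod 48)) = s(47) = 0.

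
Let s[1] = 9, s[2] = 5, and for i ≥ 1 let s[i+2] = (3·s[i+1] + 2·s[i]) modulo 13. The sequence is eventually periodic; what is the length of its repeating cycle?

Listing terms: s[1] = 9, s[2] = 5, s[3] = 7, s[4] = 5, s[5] = 3, s[6] = 6, s[7] = 11, s[8] = 6, s[9] = 1, s[10] = 2, s[11] = 8, s[12] = 2, s[13] = 9, s[14] = 5.
Since (s[13], s[14]) = (s[1], s[2]) = (9, 5) (two consecutive terms determine the rest), the sequence is periodic with period 12.

12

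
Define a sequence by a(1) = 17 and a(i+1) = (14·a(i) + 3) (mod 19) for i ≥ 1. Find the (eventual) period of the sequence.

18

We have a(1) = 17; a(2) = 13; a(3) = 14; a(4) = 9; a(5) = 15; a(6) = 4; a(7) = 2; a(8) = 12; a(9) = 0; a(10) = 3; a(11) = 7; a(12) = 6; a(13) = 11; a(14) = 5; a(15) = 16; a(16) = 18; a(17) = 8; a(18) = 1; a(19) = 17.
The sequence repeats with period 18.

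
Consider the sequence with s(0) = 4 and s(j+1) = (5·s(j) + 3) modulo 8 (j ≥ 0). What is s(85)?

s(0) = 4,  s(1) = 7,  s(2) = 6,  s(3) = 1,  s(4) = 0,  s(5) = 3,  s(6) = 2,  s(7) = 5,  s(8) = 4.
Since s(8) = s(0) = 4, the sequence is periodic with period 8.
(85 - 0) mod 8 = 5, so s(85) = s(5) = 3.

3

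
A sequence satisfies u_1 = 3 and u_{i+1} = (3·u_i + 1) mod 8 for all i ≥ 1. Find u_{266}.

Computing terms: u_1 = 3,  u_2 = 2,  u_3 = 7,  u_4 = 6,  u_5 = 3.
The sequence repeats with period 4.
So u_{266} = u_{1 + ((266-1) mod 4)} = u_2 = 2.

2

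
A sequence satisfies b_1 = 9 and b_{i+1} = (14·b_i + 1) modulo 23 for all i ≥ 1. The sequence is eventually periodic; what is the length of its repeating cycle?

b_1 = 9,  b_2 = 12,  b_3 = 8,  b_4 = 21,  b_5 = 19,  b_6 = 14,  b_7 = 13,  b_8 = 22,  b_9 = 10,  b_{10} = 3,  b_{11} = 20,  b_{12} = 5,  b_{13} = 2,  b_{14} = 6,  b_{15} = 16,  b_{16} = 18,  b_{17} = 0,  b_{18} = 1,  b_{19} = 15,  b_{20} = 4,  b_{21} = 11,  b_{22} = 17,  b_{23} = 9.
The sequence repeats with period 22.

22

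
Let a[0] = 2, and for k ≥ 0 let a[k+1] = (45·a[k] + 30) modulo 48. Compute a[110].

30

Listing terms: a[0] = 2, a[1] = 24, a[2] = 6, a[3] = 12, a[4] = 42, a[5] = 0, a[6] = 30, a[7] = 36, a[8] = 18, a[9] = 24.
Since a[9] = a[1] = 24, the sequence is eventually periodic: after a pre-period of length 1 it cycles with period 8.
For k ≥ 1, a[k] depends only on (k - 1) mod 8. (110 - 1) mod 8 = 5, so a[110] = a[6] = 30.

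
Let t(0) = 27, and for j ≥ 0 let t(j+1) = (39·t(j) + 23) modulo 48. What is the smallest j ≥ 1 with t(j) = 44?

3

We have t(0) = 27,  t(1) = 20,  t(2) = 35,  t(3) = 44,  t(4) = 11,  t(5) = 20.
Since t(5) = t(1) = 20, the sequence is eventually periodic: after a pre-period of length 1 it cycles with period 4.
The value 44 first appears (with j ≥ 1) at t(3).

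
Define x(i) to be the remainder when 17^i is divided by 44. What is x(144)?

x(0) = 1, x(1) = 17, x(2) = 25, x(3) = 29, x(4) = 9, x(5) = 21, x(6) = 5, x(7) = 41, x(8) = 37, x(9) = 13, x(10) = 1.
The sequence repeats with period 10.
(144 - 0) mod 10 = 4, so x(144) = x(4) = 9.

9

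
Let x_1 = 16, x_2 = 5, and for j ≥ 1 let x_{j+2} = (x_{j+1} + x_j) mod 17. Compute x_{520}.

4

We have x_1 = 16; x_2 = 5; x_3 = 4; x_4 = 9; x_5 = 13; x_6 = 5; x_7 = 1; x_8 = 6; x_9 = 7; x_{10} = 13; x_{11} = 3; x_{12} = 16; x_{13} = 2; x_{14} = 1; x_{15} = 3; x_{16} = 4; x_{17} = 7; x_{18} = 11; x_{19} = 1; x_{20} = 12; x_{21} = 13; x_{22} = 8; x_{23} = 4; x_{24} = 12; x_{25} = 16; x_{26} = 11; x_{27} = 10; x_{28} = 4; x_{29} = 14; x_{30} = 1; x_{31} = 15; x_{32} = 16; x_{33} = 14; x_{34} = 13; x_{35} = 10; x_{36} = 6; x_{37} = 16; x_{38} = 5.
Since (x_{37}, x_{38}) = (x_1, x_2) = (16, 5) (two consecutive terms determine the rest), the sequence is periodic with period 36.
(520 - 1) mod 36 = 15, so x_{520} = x_{16} = 4.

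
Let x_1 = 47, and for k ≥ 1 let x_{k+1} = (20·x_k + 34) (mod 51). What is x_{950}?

14

We have x_1 = 47,  x_2 = 5,  x_3 = 32,  x_4 = 11,  x_5 = 50,  x_6 = 14,  x_7 = 8,  x_8 = 41,  x_9 = 38,  x_{10} = 29,  x_{11} = 2,  x_{12} = 23,  x_{13} = 35,  x_{14} = 20,  x_{15} = 26,  x_{16} = 44,  x_{17} = 47.
The sequence repeats with period 16.
So x_{950} = x_{1 + ((950-1) mod 16)} = x_6 = 14.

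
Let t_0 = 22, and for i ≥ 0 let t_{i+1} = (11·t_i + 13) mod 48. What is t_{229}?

39

We have t_0 = 22, t_1 = 15, t_2 = 34, t_3 = 3, t_4 = 46, t_5 = 39, t_6 = 10, t_7 = 27, t_8 = 22.
Since t_8 = t_0 = 22, the sequence is periodic with period 8.
(229 - 0) mod 8 = 5, so t_{229} = t_5 = 39.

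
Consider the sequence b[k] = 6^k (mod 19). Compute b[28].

6

We have b[1] = 6, b[2] = 17, b[3] = 7, b[4] = 4, b[5] = 5, b[6] = 11, b[7] = 9, b[8] = 16, b[9] = 1, b[10] = 6.
The sequence repeats with period 9.
So b[28] = b[1 + ((28-1) mod 9)] = b[1] = 6.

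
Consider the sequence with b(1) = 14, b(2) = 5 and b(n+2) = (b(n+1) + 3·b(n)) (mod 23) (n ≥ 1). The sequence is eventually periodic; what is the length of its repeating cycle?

22

b(1) = 14; b(2) = 5; b(3) = 1; b(4) = 16; b(5) = 19; b(6) = 21; b(7) = 9; b(8) = 3; b(9) = 7; b(10) = 16; b(11) = 14; b(12) = 16; b(13) = 12; b(14) = 14; b(15) = 4; b(16) = 0; b(17) = 12; b(18) = 12; b(19) = 2; b(20) = 15; b(21) = 21; b(22) = 20; b(23) = 14; b(24) = 5.
The sequence repeats with period 22.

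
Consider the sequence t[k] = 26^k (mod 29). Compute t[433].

10

t[0] = 1,  t[1] = 26,  t[2] = 9,  t[3] = 2,  t[4] = 23,  t[5] = 18,  t[6] = 4,  t[7] = 17,  t[8] = 7,  t[9] = 8,  t[10] = 5,  t[11] = 14,  t[12] = 16,  t[13] = 10,  t[14] = 28,  t[15] = 3,  t[16] = 20,  t[17] = 27,  t[18] = 6,  t[19] = 11,  t[20] = 25,  t[21] = 12,  t[22] = 22,  t[23] = 21,  t[24] = 24,  t[25] = 15,  t[26] = 13,  t[27] = 19,  t[28] = 1.
Since t[28] = t[0] = 1, the sequence is periodic with period 28.
So t[433] = t[0 + ((433-0) mod 28)] = t[13] = 10.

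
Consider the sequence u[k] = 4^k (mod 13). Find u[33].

We have u[0] = 1, u[1] = 4, u[2] = 3, u[3] = 12, u[4] = 9, u[5] = 10, u[6] = 1.
The sequence repeats with period 6.
(33 - 0) mod 6 = 3, so u[33] = u[3] = 12.

12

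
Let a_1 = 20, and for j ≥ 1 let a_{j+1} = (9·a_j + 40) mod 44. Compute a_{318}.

40

Listing terms: a_1 = 20; a_2 = 0; a_3 = 40; a_4 = 4; a_5 = 32; a_6 = 20.
Since a_6 = a_1 = 20, the sequence is periodic with period 5.
So a_{318} = a_{1 + ((318-1) mod 5)} = a_3 = 40.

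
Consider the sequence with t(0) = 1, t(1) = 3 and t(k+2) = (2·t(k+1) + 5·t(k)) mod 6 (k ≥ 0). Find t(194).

Computing terms: t(0) = 1; t(1) = 3; t(2) = 5; t(3) = 1; t(4) = 3.
Since (t(3), t(4)) = (t(0), t(1)) = (1, 3) (two consecutive terms determine the rest), the sequence is periodic with period 3.
So t(194) = t(0 + ((194-0) mod 3)) = t(2) = 5.

5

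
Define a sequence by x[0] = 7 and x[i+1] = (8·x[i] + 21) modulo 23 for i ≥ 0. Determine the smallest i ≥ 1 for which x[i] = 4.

10

We have x[0] = 7; x[1] = 8; x[2] = 16; x[3] = 11; x[4] = 17; x[5] = 19; x[6] = 12; x[7] = 2; x[8] = 14; x[9] = 18; x[10] = 4; x[11] = 7.
Since x[11] = x[0] = 7, the sequence is periodic with period 11.
The value 4 first appears (with i ≥ 1) at x[10].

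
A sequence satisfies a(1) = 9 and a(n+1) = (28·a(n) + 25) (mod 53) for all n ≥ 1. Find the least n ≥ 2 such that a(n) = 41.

12

a(1) = 9,  a(2) = 12,  a(3) = 43,  a(4) = 10,  a(5) = 40,  a(6) = 32,  a(7) = 20,  a(8) = 2,  a(9) = 28,  a(10) = 14,  a(11) = 46,  a(12) = 41,  a(13) = 7,  a(14) = 9.
Since a(14) = a(1) = 9, the sequence is periodic with period 13.
The value 41 first appears (with n ≥ 2) at a(12).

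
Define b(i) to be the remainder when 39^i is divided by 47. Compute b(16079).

30

b(1) = 39, b(2) = 17, b(3) = 5, b(4) = 7, b(5) = 38, b(6) = 25, b(7) = 35, b(8) = 2, b(9) = 31, b(10) = 34, b(11) = 10, b(12) = 14, b(13) = 29, b(14) = 3, b(15) = 23, b(16) = 4, b(17) = 15, b(18) = 21, b(19) = 20, b(20) = 28, b(21) = 11, b(22) = 6, b(23) = 46, b(24) = 8, b(25) = 30, b(26) = 42, b(27) = 40, b(28) = 9, b(29) = 22, b(30) = 12, b(31) = 45, b(32) = 16, b(33) = 13, b(34) = 37, b(35) = 33, b(36) = 18, b(37) = 44, b(38) = 24, b(39) = 43, b(40) = 32, b(41) = 26, b(42) = 27, b(43) = 19, b(44) = 36, b(45) = 41, b(46) = 1, b(47) = 39.
The sequence repeats with period 46.
(16079 - 1) mod 46 = 24, so b(16079) = b(25) = 30.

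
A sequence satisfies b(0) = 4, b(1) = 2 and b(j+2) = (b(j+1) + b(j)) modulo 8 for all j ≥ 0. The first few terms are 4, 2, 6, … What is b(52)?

6

We have b(0) = 4; b(1) = 2; b(2) = 6; b(3) = 0; b(4) = 6; b(5) = 6; b(6) = 4; b(7) = 2.
The sequence repeats with period 6.
(52 - 0) mod 6 = 4, so b(52) = b(4) = 6.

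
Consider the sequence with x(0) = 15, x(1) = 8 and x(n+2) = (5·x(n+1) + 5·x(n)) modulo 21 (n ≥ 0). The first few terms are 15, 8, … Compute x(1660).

17

Listing terms: x(0) = 15,  x(1) = 8,  x(2) = 10,  x(3) = 6,  x(4) = 17,  x(5) = 10,  x(6) = 9,  x(7) = 11,  x(8) = 16,  x(9) = 9,  x(10) = 20,  x(11) = 19,  x(12) = 6,  x(13) = 20,  x(14) = 4,  x(15) = 15,  x(16) = 11,  x(17) = 4,  x(18) = 12,  x(19) = 17,  x(20) = 19,  x(21) = 12,  x(22) = 8,  x(23) = 16,  x(24) = 15,  x(25) = 8.
Since (x(24), x(25)) = (x(0), x(1)) = (15, 8) (two consecutive terms determine the rest), the sequence is periodic with period 24.
(1660 - 0) mod 24 = 4, so x(1660) = x(4) = 17.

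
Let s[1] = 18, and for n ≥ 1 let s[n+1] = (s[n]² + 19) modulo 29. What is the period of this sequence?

4

s[1] = 18, s[2] = 24, s[3] = 15, s[4] = 12, s[5] = 18.
The sequence repeats with period 4.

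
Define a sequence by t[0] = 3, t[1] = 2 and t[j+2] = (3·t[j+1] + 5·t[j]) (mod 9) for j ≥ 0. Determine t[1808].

6

We have t[0] = 3, t[1] = 2, t[2] = 3, t[3] = 1, t[4] = 0, t[5] = 5, t[6] = 6, t[7] = 7, t[8] = 6, t[9] = 8, t[10] = 0, t[11] = 4, t[12] = 3, t[13] = 2.
Since (t[12], t[13]) = (t[0], t[1]) = (3, 2) (two consecutive terms determine the rest), the sequence is periodic with period 12.
(1808 - 0) mod 12 = 8, so t[1808] = t[8] = 6.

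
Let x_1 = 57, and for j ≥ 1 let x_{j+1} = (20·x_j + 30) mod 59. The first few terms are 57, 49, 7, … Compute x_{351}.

7

We have x_1 = 57,  x_2 = 49,  x_3 = 7,  x_4 = 52,  x_5 = 8,  x_6 = 13,  x_7 = 54,  x_8 = 48,  x_9 = 46,  x_{10} = 6,  x_{11} = 32,  x_{12} = 21,  x_{13} = 37,  x_{14} = 3,  x_{15} = 31,  x_{16} = 1,  x_{17} = 50,  x_{18} = 27,  x_{19} = 39,  x_{20} = 43,  x_{21} = 5,  x_{22} = 12,  x_{23} = 34,  x_{24} = 2,  x_{25} = 11,  x_{26} = 14,  x_{27} = 15,  x_{28} = 35,  x_{29} = 22,  x_{30} = 57.
The sequence repeats with period 29.
So x_{351} = x_{1 + ((351-1) mod 29)} = x_3 = 7.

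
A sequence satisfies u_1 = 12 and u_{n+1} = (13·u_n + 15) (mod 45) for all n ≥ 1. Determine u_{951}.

33

Listing terms: u_1 = 12, u_2 = 36, u_3 = 33, u_4 = 39, u_5 = 27, u_6 = 6, u_7 = 3, u_8 = 9, u_9 = 42, u_{10} = 21, u_{11} = 18, u_{12} = 24, u_{13} = 12.
Since u_{13} = u_1 = 12, the sequence is periodic with period 12.
(951 - 1) mod 12 = 2, so u_{951} = u_3 = 33.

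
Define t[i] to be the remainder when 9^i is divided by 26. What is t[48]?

t[0] = 1, t[1] = 9, t[2] = 3, t[3] = 1.
Since t[3] = t[0] = 1, the sequence is periodic with period 3.
(48 - 0) mod 3 = 0, so t[48] = t[0] = 1.

1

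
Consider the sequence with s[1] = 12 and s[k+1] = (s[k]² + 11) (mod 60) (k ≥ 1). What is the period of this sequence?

Computing terms: s[1] = 12,  s[2] = 35,  s[3] = 36,  s[4] = 47,  s[5] = 0,  s[6] = 11,  s[7] = 12.
The sequence repeats with period 6.

6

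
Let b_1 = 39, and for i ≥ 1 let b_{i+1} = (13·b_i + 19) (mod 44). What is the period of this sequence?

We have b_1 = 39, b_2 = 42, b_3 = 37, b_4 = 16, b_5 = 7, b_6 = 22, b_7 = 41, b_8 = 24, b_9 = 23, b_{10} = 10, b_{11} = 17, b_{12} = 20, b_{13} = 15, b_{14} = 38, b_{15} = 29, b_{16} = 0, b_{17} = 19, b_{18} = 2, b_{19} = 1, b_{20} = 32, b_{21} = 39.
Since b_{21} = b_1 = 39, the sequence is periodic with period 20.

20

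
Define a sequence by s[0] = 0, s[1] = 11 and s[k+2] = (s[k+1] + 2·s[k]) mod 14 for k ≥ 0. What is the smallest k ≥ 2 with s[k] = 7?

Listing terms: s[0] = 0, s[1] = 11, s[2] = 11, s[3] = 5, s[4] = 13, s[5] = 9, s[6] = 7, s[7] = 11, s[8] = 11.
Since (s[7], s[8]) = (s[1], s[2]) = (11, 11) (two consecutive terms determine the rest), the sequence is eventually periodic: after a pre-period of length 1 it cycles with period 6.
The value 7 first appears (with k ≥ 2) at s[6].

6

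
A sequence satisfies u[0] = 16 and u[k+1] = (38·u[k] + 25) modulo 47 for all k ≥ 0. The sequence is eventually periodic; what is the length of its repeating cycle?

46

Computing terms: u[0] = 16, u[1] = 22, u[2] = 15, u[3] = 31, u[4] = 28, u[5] = 8, u[6] = 0, u[7] = 25, u[8] = 35, u[9] = 39, u[10] = 3, u[11] = 45, u[12] = 43, u[13] = 14, u[14] = 40, u[15] = 41, u[16] = 32, u[17] = 19, u[18] = 42, u[19] = 23, u[20] = 6, u[21] = 18, u[22] = 4, u[23] = 36, u[24] = 30, u[25] = 37, u[26] = 21, u[27] = 24, u[28] = 44, u[29] = 5, u[30] = 27, u[31] = 17, u[32] = 13, u[33] = 2, u[34] = 7, u[35] = 9, u[36] = 38, u[37] = 12, u[38] = 11, u[39] = 20, u[40] = 33, u[41] = 10, u[42] = 29, u[43] = 46, u[44] = 34, u[45] = 1, u[46] = 16.
Since u[46] = u[0] = 16, the sequence is periodic with period 46.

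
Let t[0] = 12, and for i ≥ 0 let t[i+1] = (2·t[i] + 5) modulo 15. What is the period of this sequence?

We have t[0] = 12; t[1] = 14; t[2] = 3; t[3] = 11; t[4] = 12.
The sequence repeats with period 4.

4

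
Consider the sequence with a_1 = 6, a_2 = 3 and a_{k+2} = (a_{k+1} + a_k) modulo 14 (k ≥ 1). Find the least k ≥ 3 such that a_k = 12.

4

a_1 = 6, a_2 = 3, a_3 = 9, a_4 = 12, a_5 = 7, a_6 = 5, a_7 = 12, a_8 = 3, a_9 = 1, a_{10} = 4, a_{11} = 5, a_{12} = 9, a_{13} = 0, a_{14} = 9, a_{15} = 9, a_{16} = 4, a_{17} = 13, a_{18} = 3, a_{19} = 2, a_{20} = 5, a_{21} = 7, a_{22} = 12, a_{23} = 5, a_{24} = 3, a_{25} = 8, a_{26} = 11, a_{27} = 5, a_{28} = 2, a_{29} = 7, a_{30} = 9, a_{31} = 2, a_{32} = 11, a_{33} = 13, a_{34} = 10, a_{35} = 9, a_{36} = 5, a_{37} = 0, a_{38} = 5, a_{39} = 5, a_{40} = 10, a_{41} = 1, a_{42} = 11, a_{43} = 12, a_{44} = 9, a_{45} = 7, a_{46} = 2, a_{47} = 9, a_{48} = 11, a_{49} = 6, a_{50} = 3.
The sequence repeats with period 48.
The value 12 first appears (with k ≥ 3) at a_4.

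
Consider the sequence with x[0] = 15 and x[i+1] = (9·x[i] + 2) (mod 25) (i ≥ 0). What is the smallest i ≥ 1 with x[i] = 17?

Listing terms: x[0] = 15; x[1] = 12; x[2] = 10; x[3] = 17; x[4] = 5; x[5] = 22; x[6] = 0; x[7] = 2; x[8] = 20; x[9] = 7; x[10] = 15.
Since x[10] = x[0] = 15, the sequence is periodic with period 10.
The value 17 first appears (with i ≥ 1) at x[3].

3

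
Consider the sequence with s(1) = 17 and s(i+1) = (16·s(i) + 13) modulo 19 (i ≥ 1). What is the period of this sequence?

9

Listing terms: s(1) = 17; s(2) = 0; s(3) = 13; s(4) = 12; s(5) = 15; s(6) = 6; s(7) = 14; s(8) = 9; s(9) = 5; s(10) = 17.
The sequence repeats with period 9.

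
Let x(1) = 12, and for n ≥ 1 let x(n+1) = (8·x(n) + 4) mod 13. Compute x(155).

We have x(1) = 12,  x(2) = 9,  x(3) = 11,  x(4) = 1,  x(5) = 12.
The sequence repeats with period 4.
So x(155) = x(1 + ((155-1) mod 4)) = x(3) = 11.

11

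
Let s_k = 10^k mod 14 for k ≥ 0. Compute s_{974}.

2

Computing terms: s_0 = 1, s_1 = 10, s_2 = 2, s_3 = 6, s_4 = 4, s_5 = 12, s_6 = 8, s_7 = 10.
Since s_7 = s_1 = 10, the sequence is eventually periodic: after a pre-period of length 1 it cycles with period 6.
For k ≥ 1, s_k depends only on (k - 1) mod 6. (974 - 1) mod 6 = 1, so s_{974} = s_2 = 2.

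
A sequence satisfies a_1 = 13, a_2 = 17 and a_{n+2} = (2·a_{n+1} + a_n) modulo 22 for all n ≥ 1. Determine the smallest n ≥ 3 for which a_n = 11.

Listing terms: a_1 = 13, a_2 = 17, a_3 = 3, a_4 = 1, a_5 = 5, a_6 = 11, a_7 = 5, a_8 = 21, a_9 = 3, a_{10} = 5, a_{11} = 13, a_{12} = 9, a_{13} = 9, a_{14} = 5, a_{15} = 19, a_{16} = 21, a_{17} = 17, a_{18} = 11, a_{19} = 17, a_{20} = 1, a_{21} = 19, a_{22} = 17, a_{23} = 9, a_{24} = 13, a_{25} = 13, a_{26} = 17.
Since (a_{25}, a_{26}) = (a_1, a_2) = (13, 17) (two consecutive terms determine the rest), the sequence is periodic with period 24.
The value 11 first appears (with n ≥ 3) at a_6.

6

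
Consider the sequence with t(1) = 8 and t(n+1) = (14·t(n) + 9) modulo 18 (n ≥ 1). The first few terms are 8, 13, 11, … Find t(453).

11

t(1) = 8, t(2) = 13, t(3) = 11, t(4) = 1, t(5) = 5, t(6) = 7, t(7) = 17, t(8) = 13.
Since t(8) = t(2) = 13, the sequence is eventually periodic: after a pre-period of length 1 it cycles with period 6.
For n ≥ 2, t(n) depends only on (n - 2) mod 6. (453 - 2) mod 6 = 1, so t(453) = t(3) = 11.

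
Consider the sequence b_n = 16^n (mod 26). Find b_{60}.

We have b_1 = 16, b_2 = 22, b_3 = 14, b_4 = 16.
Since b_4 = b_1 = 16, the sequence is periodic with period 3.
(60 - 1) mod 3 = 2, so b_{60} = b_3 = 14.

14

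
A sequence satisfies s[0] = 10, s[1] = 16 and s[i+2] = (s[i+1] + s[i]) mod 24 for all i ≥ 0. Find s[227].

Listing terms: s[0] = 10,  s[1] = 16,  s[2] = 2,  s[3] = 18,  s[4] = 20,  s[5] = 14,  s[6] = 10,  s[7] = 0,  s[8] = 10,  s[9] = 10,  s[10] = 20,  s[11] = 6,  s[12] = 2,  s[13] = 8,  s[14] = 10,  s[15] = 18,  s[16] = 4,  s[17] = 22,  s[18] = 2,  s[19] = 0,  s[20] = 2,  s[21] = 2,  s[22] = 4,  s[23] = 6,  s[24] = 10,  s[25] = 16.
The sequence repeats with period 24.
So s[227] = s[0 + ((227-0) mod 24)] = s[11] = 6.

6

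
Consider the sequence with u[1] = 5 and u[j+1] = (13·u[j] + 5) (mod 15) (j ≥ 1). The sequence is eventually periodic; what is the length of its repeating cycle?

3

Computing terms: u[1] = 5, u[2] = 10, u[3] = 0, u[4] = 5.
The sequence repeats with period 3.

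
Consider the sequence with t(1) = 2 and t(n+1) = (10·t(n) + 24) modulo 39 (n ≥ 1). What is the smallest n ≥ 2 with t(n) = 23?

We have t(1) = 2,  t(2) = 5,  t(3) = 35,  t(4) = 23,  t(5) = 20,  t(6) = 29,  t(7) = 2.
Since t(7) = t(1) = 2, the sequence is periodic with period 6.
The value 23 first appears (with n ≥ 2) at t(4).

4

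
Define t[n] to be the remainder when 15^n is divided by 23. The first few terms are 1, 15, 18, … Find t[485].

15

Listing terms: t[0] = 1, t[1] = 15, t[2] = 18, t[3] = 17, t[4] = 2, t[5] = 7, t[6] = 13, t[7] = 11, t[8] = 4, t[9] = 14, t[10] = 3, t[11] = 22, t[12] = 8, t[13] = 5, t[14] = 6, t[15] = 21, t[16] = 16, t[17] = 10, t[18] = 12, t[19] = 19, t[20] = 9, t[21] = 20, t[22] = 1.
Since t[22] = t[0] = 1, the sequence is periodic with period 22.
So t[485] = t[0 + ((485-0) mod 22)] = t[1] = 15.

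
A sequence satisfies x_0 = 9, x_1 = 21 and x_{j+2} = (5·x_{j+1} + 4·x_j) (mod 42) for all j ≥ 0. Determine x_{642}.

Listing terms: x_0 = 9, x_1 = 21, x_2 = 15, x_3 = 33, x_4 = 15, x_5 = 39, x_6 = 3, x_7 = 3, x_8 = 27, x_9 = 21, x_{10} = 3, x_{11} = 15, x_{12} = 3, x_{13} = 33, x_{14} = 9, x_{15} = 9, x_{16} = 39, x_{17} = 21, x_{18} = 9, x_{19} = 3, x_{20} = 9, x_{21} = 15, x_{22} = 27, x_{23} = 27, x_{24} = 33, x_{25} = 21, x_{26} = 27, x_{27} = 9, x_{28} = 27, x_{29} = 3, x_{30} = 39, x_{31} = 39, x_{32} = 15, x_{33} = 21, x_{34} = 39, x_{35} = 27, x_{36} = 39, x_{37} = 9, x_{38} = 33, x_{39} = 33, x_{40} = 3, x_{41} = 21, x_{42} = 33, x_{43} = 39, x_{44} = 33, x_{45} = 27, x_{46} = 15, x_{47} = 15, x_{48} = 9, x_{49} = 21.
The sequence repeats with period 48.
(642 - 0) mod 48 = 18, so x_{642} = x_{18} = 9.

9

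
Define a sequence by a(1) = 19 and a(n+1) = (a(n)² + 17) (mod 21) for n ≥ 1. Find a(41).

14

We have a(1) = 19, a(2) = 0, a(3) = 17, a(4) = 12, a(5) = 14, a(6) = 3, a(7) = 5, a(8) = 0.
Since a(8) = a(2) = 0, the sequence is eventually periodic: after a pre-period of length 1 it cycles with period 6.
For n ≥ 2, a(n) depends only on (n - 2) mod 6. (41 - 2) mod 6 = 3, so a(41) = a(5) = 14.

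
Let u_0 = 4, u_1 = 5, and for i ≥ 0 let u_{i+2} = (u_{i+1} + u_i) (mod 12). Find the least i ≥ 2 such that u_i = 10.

u_0 = 4, u_1 = 5, u_2 = 9, u_3 = 2, u_4 = 11, u_5 = 1, u_6 = 0, u_7 = 1, u_8 = 1, u_9 = 2, u_{10} = 3, u_{11} = 5, u_{12} = 8, u_{13} = 1, u_{14} = 9, u_{15} = 10, u_{16} = 7, u_{17} = 5, u_{18} = 0, u_{19} = 5, u_{20} = 5, u_{21} = 10, u_{22} = 3, u_{23} = 1, u_{24} = 4, u_{25} = 5.
Since (u_{24}, u_{25}) = (u_0, u_1) = (4, 5) (two consecutive terms determine the rest), the sequence is periodic with period 24.
The value 10 first appears (with i ≥ 2) at u_{15}.

15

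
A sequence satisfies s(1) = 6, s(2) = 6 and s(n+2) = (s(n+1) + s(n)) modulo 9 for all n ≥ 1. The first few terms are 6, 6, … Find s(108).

Computing terms: s(1) = 6, s(2) = 6, s(3) = 3, s(4) = 0, s(5) = 3, s(6) = 3, s(7) = 6, s(8) = 0, s(9) = 6, s(10) = 6.
The sequence repeats with period 8.
So s(108) = s(1 + ((108-1) mod 8)) = s(4) = 0.

0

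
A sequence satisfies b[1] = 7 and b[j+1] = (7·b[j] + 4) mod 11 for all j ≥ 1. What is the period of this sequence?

b[1] = 7, b[2] = 9, b[3] = 1, b[4] = 0, b[5] = 4, b[6] = 10, b[7] = 8, b[8] = 5, b[9] = 6, b[10] = 2, b[11] = 7.
The sequence repeats with period 10.

10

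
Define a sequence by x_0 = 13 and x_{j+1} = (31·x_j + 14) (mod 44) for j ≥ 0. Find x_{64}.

17

Listing terms: x_0 = 13,  x_1 = 21,  x_2 = 5,  x_3 = 37,  x_4 = 17,  x_5 = 13.
Since x_5 = x_0 = 13, the sequence is periodic with period 5.
(64 - 0) mod 5 = 4, so x_{64} = x_4 = 17.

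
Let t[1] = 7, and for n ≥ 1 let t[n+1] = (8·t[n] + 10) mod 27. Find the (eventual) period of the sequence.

6

t[1] = 7,  t[2] = 12,  t[3] = 25,  t[4] = 21,  t[5] = 16,  t[6] = 3,  t[7] = 7.
Since t[7] = t[1] = 7, the sequence is periodic with period 6.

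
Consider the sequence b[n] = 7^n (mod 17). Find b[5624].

b[0] = 1; b[1] = 7; b[2] = 15; b[3] = 3; b[4] = 4; b[5] = 11; b[6] = 9; b[7] = 12; b[8] = 16; b[9] = 10; b[10] = 2; b[11] = 14; b[12] = 13; b[13] = 6; b[14] = 8; b[15] = 5; b[16] = 1.
The sequence repeats with period 16.
So b[5624] = b[0 + ((5624-0) mod 16)] = b[8] = 16.

16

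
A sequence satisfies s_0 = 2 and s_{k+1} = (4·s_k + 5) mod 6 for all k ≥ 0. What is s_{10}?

1

Computing terms: s_0 = 2; s_1 = 1; s_2 = 3; s_3 = 5; s_4 = 1.
Since s_4 = s_1 = 1, the sequence is eventually periodic: after a pre-period of length 1 it cycles with period 3.
For k ≥ 1, s_k depends only on (k - 1) mod 3. (10 - 1) mod 3 = 0, so s_{10} = s_1 = 1.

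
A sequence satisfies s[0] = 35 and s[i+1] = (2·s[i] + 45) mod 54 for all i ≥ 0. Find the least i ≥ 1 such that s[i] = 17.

12

Computing terms: s[0] = 35; s[1] = 7; s[2] = 5; s[3] = 1; s[4] = 47; s[5] = 31; s[6] = 53; s[7] = 43; s[8] = 23; s[9] = 37; s[10] = 11; s[11] = 13; s[12] = 17; s[13] = 25; s[14] = 41; s[15] = 19; s[16] = 29; s[17] = 49; s[18] = 35.
The sequence repeats with period 18.
The value 17 first appears (with i ≥ 1) at s[12].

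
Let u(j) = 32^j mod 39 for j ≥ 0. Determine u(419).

We have u(0) = 1; u(1) = 32; u(2) = 10; u(3) = 8; u(4) = 22; u(5) = 2; u(6) = 25; u(7) = 20; u(8) = 16; u(9) = 5; u(10) = 4; u(11) = 11; u(12) = 1.
The sequence repeats with period 12.
So u(419) = u(0 + ((419-0) mod 12)) = u(11) = 11.

11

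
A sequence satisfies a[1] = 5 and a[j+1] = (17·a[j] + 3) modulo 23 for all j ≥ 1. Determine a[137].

Listing terms: a[1] = 5,  a[2] = 19,  a[3] = 4,  a[4] = 2,  a[5] = 14,  a[6] = 11,  a[7] = 6,  a[8] = 13,  a[9] = 17,  a[10] = 16,  a[11] = 22,  a[12] = 9,  a[13] = 18,  a[14] = 10,  a[15] = 12,  a[16] = 0,  a[17] = 3,  a[18] = 8,  a[19] = 1,  a[20] = 20,  a[21] = 21,  a[22] = 15,  a[23] = 5.
The sequence repeats with period 22.
(137 - 1) mod 22 = 4, so a[137] = a[5] = 14.

14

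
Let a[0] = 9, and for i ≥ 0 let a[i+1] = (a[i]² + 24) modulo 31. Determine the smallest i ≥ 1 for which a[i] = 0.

Listing terms: a[0] = 9,  a[1] = 12,  a[2] = 13,  a[3] = 7,  a[4] = 11,  a[5] = 21,  a[6] = 0,  a[7] = 24,  a[8] = 11.
Since a[8] = a[4] = 11, the sequence is eventually periodic: after a pre-period of length 4 it cycles with period 4.
The value 0 first appears (with i ≥ 1) at a[6].

6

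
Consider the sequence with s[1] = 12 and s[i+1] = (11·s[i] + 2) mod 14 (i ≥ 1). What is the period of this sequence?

Listing terms: s[1] = 12; s[2] = 8; s[3] = 6; s[4] = 12.
The sequence repeats with period 3.

3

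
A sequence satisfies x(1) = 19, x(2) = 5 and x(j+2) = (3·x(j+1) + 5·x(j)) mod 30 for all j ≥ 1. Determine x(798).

Computing terms: x(1) = 19, x(2) = 5, x(3) = 20, x(4) = 25, x(5) = 25, x(6) = 20, x(7) = 5, x(8) = 25, x(9) = 10, x(10) = 5, x(11) = 5, x(12) = 10, x(13) = 25, x(14) = 5, x(15) = 20.
Since (x(14), x(15)) = (x(2), x(3)) = (5, 20) (two consecutive terms determine the rest), the sequence is eventually periodic: after a pre-period of length 1 it cycles with period 12.
For j ≥ 2, x(j) depends only on (j - 2) mod 12. (798 - 2) mod 12 = 4, so x(798) = x(6) = 20.

20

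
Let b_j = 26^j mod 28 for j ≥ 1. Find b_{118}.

Computing terms: b_1 = 26,  b_2 = 4,  b_3 = 20,  b_4 = 16,  b_5 = 24,  b_6 = 8,  b_7 = 12,  b_8 = 4.
Since b_8 = b_2 = 4, the sequence is eventually periodic: after a pre-period of length 1 it cycles with period 6.
For j ≥ 2, b_j depends only on (j - 2) mod 6. (118 - 2) mod 6 = 2, so b_{118} = b_4 = 16.

16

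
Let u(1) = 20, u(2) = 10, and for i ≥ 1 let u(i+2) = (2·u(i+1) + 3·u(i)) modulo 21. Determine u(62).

We have u(1) = 20; u(2) = 10; u(3) = 17; u(4) = 1; u(5) = 11; u(6) = 4; u(7) = 20; u(8) = 10.
Since (u(7), u(8)) = (u(1), u(2)) = (20, 10) (two consecutive terms determine the rest), the sequence is periodic with period 6.
So u(62) = u(1 + ((62-1) mod 6)) = u(2) = 10.

10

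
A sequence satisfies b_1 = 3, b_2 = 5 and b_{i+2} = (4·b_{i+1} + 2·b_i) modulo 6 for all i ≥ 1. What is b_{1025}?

b_1 = 3, b_2 = 5, b_3 = 2, b_4 = 0, b_5 = 4, b_6 = 4, b_7 = 0, b_8 = 2, b_9 = 2, b_{10} = 0.
Since (b_9, b_{10}) = (b_3, b_4) = (2, 0) (two consecutive terms determine the rest), the sequence is eventually periodic: after a pre-period of length 2 it cycles with period 6.
For i ≥ 3, b_i depends only on (i - 3) mod 6. (1025 - 3) mod 6 = 2, so b_{1025} = b_5 = 4.

4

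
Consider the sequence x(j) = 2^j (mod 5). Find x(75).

x(0) = 1,  x(1) = 2,  x(2) = 4,  x(3) = 3,  x(4) = 1.
Since x(4) = x(0) = 1, the sequence is periodic with period 4.
(75 - 0) mod 4 = 3, so x(75) = x(3) = 3.

3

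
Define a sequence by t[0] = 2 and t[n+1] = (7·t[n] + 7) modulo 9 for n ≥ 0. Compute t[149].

We have t[0] = 2,  t[1] = 3,  t[2] = 1,  t[3] = 5,  t[4] = 6,  t[5] = 4,  t[6] = 8,  t[7] = 0,  t[8] = 7,  t[9] = 2.
Since t[9] = t[0] = 2, the sequence is periodic with period 9.
So t[149] = t[0 + ((149-0) mod 9)] = t[5] = 4.

4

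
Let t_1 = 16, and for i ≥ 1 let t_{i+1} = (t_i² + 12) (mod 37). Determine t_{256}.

3

t_1 = 16; t_2 = 9; t_3 = 19; t_4 = 3; t_5 = 21; t_6 = 9.
Since t_6 = t_2 = 9, the sequence is eventually periodic: after a pre-period of length 1 it cycles with period 4.
For i ≥ 2, t_i depends only on (i - 2) mod 4. (256 - 2) mod 4 = 2, so t_{256} = t_4 = 3.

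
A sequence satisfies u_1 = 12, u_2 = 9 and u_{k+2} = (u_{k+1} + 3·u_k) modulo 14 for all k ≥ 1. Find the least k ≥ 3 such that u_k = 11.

5

Listing terms: u_1 = 12,  u_2 = 9,  u_3 = 3,  u_4 = 2,  u_5 = 11,  u_6 = 3,  u_7 = 8,  u_8 = 3,  u_9 = 13,  u_{10} = 8,  u_{11} = 5,  u_{12} = 1,  u_{13} = 2,  u_{14} = 5,  u_{15} = 11,  u_{16} = 12,  u_{17} = 3,  u_{18} = 11,  u_{19} = 6,  u_{20} = 11,  u_{21} = 1,  u_{22} = 6,  u_{23} = 9,  u_{24} = 13,  u_{25} = 12,  u_{26} = 9.
The sequence repeats with period 24.
The value 11 first appears (with k ≥ 3) at u_5.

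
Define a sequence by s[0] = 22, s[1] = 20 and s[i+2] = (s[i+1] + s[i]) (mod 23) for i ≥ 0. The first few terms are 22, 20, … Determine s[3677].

s[0] = 22, s[1] = 20, s[2] = 19, s[3] = 16, s[4] = 12, s[5] = 5, s[6] = 17, s[7] = 22, s[8] = 16, s[9] = 15, s[10] = 8, s[11] = 0, s[12] = 8, s[13] = 8, s[14] = 16, s[15] = 1, s[16] = 17, s[17] = 18, s[18] = 12, s[19] = 7, s[20] = 19, s[21] = 3, s[22] = 22, s[23] = 2, s[24] = 1, s[25] = 3, s[26] = 4, s[27] = 7, s[28] = 11, s[29] = 18, s[30] = 6, s[31] = 1, s[32] = 7, s[33] = 8, s[34] = 15, s[35] = 0, s[36] = 15, s[37] = 15, s[38] = 7, s[39] = 22, s[40] = 6, s[41] = 5, s[42] = 11, s[43] = 16, s[44] = 4, s[45] = 20, s[46] = 1, s[47] = 21, s[48] = 22, s[49] = 20.
Since (s[48], s[49]) = (s[0], s[1]) = (22, 20) (two consecutive terms determine the rest), the sequence is periodic with period 48.
(3677 - 0) mod 48 = 29, so s[3677] = s[29] = 18.

18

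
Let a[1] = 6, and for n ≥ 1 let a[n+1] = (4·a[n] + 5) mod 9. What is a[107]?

Listing terms: a[1] = 6,  a[2] = 2,  a[3] = 4,  a[4] = 3,  a[5] = 8,  a[6] = 1,  a[7] = 0,  a[8] = 5,  a[9] = 7,  a[10] = 6.
Since a[10] = a[1] = 6, the sequence is periodic with period 9.
(107 - 1) mod 9 = 7, so a[107] = a[8] = 5.

5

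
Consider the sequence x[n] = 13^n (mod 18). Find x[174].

Computing terms: x[0] = 1,  x[1] = 13,  x[2] = 7,  x[3] = 1.
The sequence repeats with period 3.
So x[174] = x[0 + ((174-0) mod 3)] = x[0] = 1.

1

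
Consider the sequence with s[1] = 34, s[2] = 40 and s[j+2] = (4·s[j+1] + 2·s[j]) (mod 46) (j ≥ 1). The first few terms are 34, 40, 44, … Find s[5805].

16

Computing terms: s[1] = 34; s[2] = 40; s[3] = 44; s[4] = 26; s[5] = 8; s[6] = 38; s[7] = 30; s[8] = 12; s[9] = 16; s[10] = 42; s[11] = 16; s[12] = 10; s[13] = 26; s[14] = 32; s[15] = 42; s[16] = 2; s[17] = 0; s[18] = 4; s[19] = 16; s[20] = 26; s[21] = 44; s[22] = 44; s[23] = 34; s[24] = 40.
The sequence repeats with period 22.
So s[5805] = s[1 + ((5805-1) mod 22)] = s[19] = 16.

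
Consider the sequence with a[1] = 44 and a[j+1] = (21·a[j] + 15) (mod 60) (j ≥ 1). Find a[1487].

a[1] = 44; a[2] = 39; a[3] = 54; a[4] = 9; a[5] = 24; a[6] = 39.
Since a[6] = a[2] = 39, the sequence is eventually periodic: after a pre-period of length 1 it cycles with period 4.
For j ≥ 2, a[j] depends only on (j - 2) mod 4. (1487 - 2) mod 4 = 1, so a[1487] = a[3] = 54.

54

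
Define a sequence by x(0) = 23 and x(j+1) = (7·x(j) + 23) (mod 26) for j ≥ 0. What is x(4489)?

x(0) = 23, x(1) = 2, x(2) = 11, x(3) = 22, x(4) = 21, x(5) = 14, x(6) = 17, x(7) = 12, x(8) = 3, x(9) = 18, x(10) = 19, x(11) = 0, x(12) = 23.
Since x(12) = x(0) = 23, the sequence is periodic with period 12.
(4489 - 0) mod 12 = 1, so x(4489) = x(1) = 2.

2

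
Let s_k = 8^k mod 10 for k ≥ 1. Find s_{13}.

Listing terms: s_1 = 8,  s_2 = 4,  s_3 = 2,  s_4 = 6,  s_5 = 8.
Since s_5 = s_1 = 8, the sequence is periodic with period 4.
So s_{13} = s_{1 + ((13-1) mod 4)} = s_1 = 8.

8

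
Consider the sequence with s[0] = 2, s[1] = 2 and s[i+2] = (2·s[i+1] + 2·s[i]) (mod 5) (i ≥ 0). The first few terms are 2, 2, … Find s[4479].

s[0] = 2,  s[1] = 2,  s[2] = 3,  s[3] = 0,  s[4] = 1,  s[5] = 2,  s[6] = 1,  s[7] = 1,  s[8] = 4,  s[9] = 0,  s[10] = 3,  s[11] = 1,  s[12] = 3,  s[13] = 3,  s[14] = 2,  s[15] = 0,  s[16] = 4,  s[17] = 3,  s[18] = 4,  s[19] = 4,  s[20] = 1,  s[21] = 0,  s[22] = 2,  s[23] = 4,  s[24] = 2,  s[25] = 2.
Since (s[24], s[25]) = (s[0], s[1]) = (2, 2) (two consecutive terms determine the rest), the sequence is periodic with period 24.
So s[4479] = s[0 + ((4479-0) mod 24)] = s[15] = 0.

0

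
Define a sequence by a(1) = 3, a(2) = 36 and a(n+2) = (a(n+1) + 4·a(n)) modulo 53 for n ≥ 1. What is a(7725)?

48

a(1) = 3, a(2) = 36, a(3) = 48, a(4) = 33, a(5) = 13, a(6) = 39, a(7) = 38, a(8) = 35, a(9) = 28, a(10) = 9, a(11) = 15, a(12) = 51, a(13) = 5, a(14) = 50, a(15) = 17, a(16) = 5, a(17) = 20, a(18) = 40, a(19) = 14, a(20) = 15, a(21) = 18, a(22) = 25, a(23) = 44, a(24) = 38, a(25) = 2, a(26) = 48, a(27) = 3, a(28) = 36.
The sequence repeats with period 26.
So a(7725) = a(1 + ((7725-1) mod 26)) = a(3) = 48.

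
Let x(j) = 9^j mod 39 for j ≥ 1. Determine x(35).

We have x(1) = 9, x(2) = 3, x(3) = 27, x(4) = 9.
The sequence repeats with period 3.
So x(35) = x(1 + ((35-1) mod 3)) = x(2) = 3.

3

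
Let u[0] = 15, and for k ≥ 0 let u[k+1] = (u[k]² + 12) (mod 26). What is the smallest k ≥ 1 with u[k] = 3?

1

We have u[0] = 15,  u[1] = 3,  u[2] = 21,  u[3] = 11,  u[4] = 3.
Since u[4] = u[1] = 3, the sequence is eventually periodic: after a pre-period of length 1 it cycles with period 3.
The value 3 first appears (with k ≥ 1) at u[1].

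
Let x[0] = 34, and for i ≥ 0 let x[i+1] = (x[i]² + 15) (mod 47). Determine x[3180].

23

Listing terms: x[0] = 34,  x[1] = 43,  x[2] = 31,  x[3] = 36,  x[4] = 42,  x[5] = 40,  x[6] = 17,  x[7] = 22,  x[8] = 29,  x[9] = 10,  x[10] = 21,  x[11] = 33,  x[12] = 23,  x[13] = 27,  x[14] = 39,  x[15] = 32,  x[16] = 5,  x[17] = 40.
Since x[17] = x[5] = 40, the sequence is eventually periodic: after a pre-period of length 5 it cycles with period 12.
For i ≥ 5, x[i] depends only on (i - 5) mod 12. (3180 - 5) mod 12 = 7, so x[3180] = x[12] = 23.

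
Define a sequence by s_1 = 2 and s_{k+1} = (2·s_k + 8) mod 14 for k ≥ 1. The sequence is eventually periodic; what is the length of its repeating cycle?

3

s_1 = 2,  s_2 = 12,  s_3 = 4,  s_4 = 2.
Since s_4 = s_1 = 2, the sequence is periodic with period 3.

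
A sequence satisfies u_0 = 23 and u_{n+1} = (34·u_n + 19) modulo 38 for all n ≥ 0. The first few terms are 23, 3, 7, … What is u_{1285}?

Computing terms: u_0 = 23,  u_1 = 3,  u_2 = 7,  u_3 = 29,  u_4 = 17,  u_5 = 27,  u_6 = 25,  u_7 = 33,  u_8 = 1,  u_9 = 15,  u_{10} = 35,  u_{11} = 31,  u_{12} = 9,  u_{13} = 21,  u_{14} = 11,  u_{15} = 13,  u_{16} = 5,  u_{17} = 37,  u_{18} = 23.
The sequence repeats with period 18.
So u_{1285} = u_{0 + ((1285-0) mod 18)} = u_7 = 33.

33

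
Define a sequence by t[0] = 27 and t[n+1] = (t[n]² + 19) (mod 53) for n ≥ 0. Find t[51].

30

Computing terms: t[0] = 27,  t[1] = 6,  t[2] = 2,  t[3] = 23,  t[4] = 18,  t[5] = 25,  t[6] = 8,  t[7] = 30,  t[8] = 18.
Since t[8] = t[4] = 18, the sequence is eventually periodic: after a pre-period of length 4 it cycles with period 4.
For n ≥ 4, t[n] depends only on (n - 4) mod 4. (51 - 4) mod 4 = 3, so t[51] = t[7] = 30.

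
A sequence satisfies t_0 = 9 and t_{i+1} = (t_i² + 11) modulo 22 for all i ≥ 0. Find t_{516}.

9

We have t_0 = 9; t_1 = 4; t_2 = 5; t_3 = 14; t_4 = 9.
The sequence repeats with period 4.
(516 - 0) mod 4 = 0, so t_{516} = t_0 = 9.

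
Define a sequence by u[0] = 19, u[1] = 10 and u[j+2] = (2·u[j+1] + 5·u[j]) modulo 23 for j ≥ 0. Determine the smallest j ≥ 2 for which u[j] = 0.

Computing terms: u[0] = 19,  u[1] = 10,  u[2] = 0,  u[3] = 4,  u[4] = 8,  u[5] = 13,  u[6] = 20,  u[7] = 13,  u[8] = 11,  u[9] = 18,  u[10] = 22,  u[11] = 19,  u[12] = 10.
Since (u[11], u[12]) = (u[0], u[1]) = (19, 10) (two consecutive terms determine the rest), the sequence is periodic with period 11.
The value 0 first appears (with j ≥ 2) at u[2].

2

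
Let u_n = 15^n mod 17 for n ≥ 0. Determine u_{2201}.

15

u_0 = 1, u_1 = 15, u_2 = 4, u_3 = 9, u_4 = 16, u_5 = 2, u_6 = 13, u_7 = 8, u_8 = 1.
Since u_8 = u_0 = 1, the sequence is periodic with period 8.
So u_{2201} = u_{0 + ((2201-0) mod 8)} = u_1 = 15.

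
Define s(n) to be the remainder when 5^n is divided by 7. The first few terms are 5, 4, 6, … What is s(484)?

2

Computing terms: s(1) = 5,  s(2) = 4,  s(3) = 6,  s(4) = 2,  s(5) = 3,  s(6) = 1,  s(7) = 5.
Since s(7) = s(1) = 5, the sequence is periodic with period 6.
So s(484) = s(1 + ((484-1) mod 6)) = s(4) = 2.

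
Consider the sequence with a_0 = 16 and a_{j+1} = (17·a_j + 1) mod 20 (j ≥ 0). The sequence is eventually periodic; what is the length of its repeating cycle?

a_0 = 16; a_1 = 13; a_2 = 2; a_3 = 15; a_4 = 16.
The sequence repeats with period 4.

4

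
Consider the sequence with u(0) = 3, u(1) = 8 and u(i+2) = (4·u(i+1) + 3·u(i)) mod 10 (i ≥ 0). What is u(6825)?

6

Listing terms: u(0) = 3,  u(1) = 8,  u(2) = 1,  u(3) = 8,  u(4) = 5,  u(5) = 4,  u(6) = 1,  u(7) = 6,  u(8) = 7,  u(9) = 6,  u(10) = 5,  u(11) = 8,  u(12) = 7,  u(13) = 2,  u(14) = 9,  u(15) = 2,  u(16) = 5,  u(17) = 6,  u(18) = 9,  u(19) = 4,  u(20) = 3,  u(21) = 4,  u(22) = 5,  u(23) = 2,  u(24) = 3,  u(25) = 8.
The sequence repeats with period 24.
(6825 - 0) mod 24 = 9, so u(6825) = u(9) = 6.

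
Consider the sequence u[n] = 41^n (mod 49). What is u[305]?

Computing terms: u[1] = 41,  u[2] = 15,  u[3] = 27,  u[4] = 29,  u[5] = 13,  u[6] = 43,  u[7] = 48,  u[8] = 8,  u[9] = 34,  u[10] = 22,  u[11] = 20,  u[12] = 36,  u[13] = 6,  u[14] = 1,  u[15] = 41.
The sequence repeats with period 14.
So u[305] = u[1 + ((305-1) mod 14)] = u[11] = 20.

20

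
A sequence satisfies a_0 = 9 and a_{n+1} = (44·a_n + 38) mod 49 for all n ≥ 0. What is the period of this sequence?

Computing terms: a_0 = 9, a_1 = 42, a_2 = 24, a_3 = 16, a_4 = 7, a_5 = 3, a_6 = 23, a_7 = 21, a_8 = 31, a_9 = 30, a_{10} = 35, a_{11} = 10, a_{12} = 37, a_{13} = 0, a_{14} = 38, a_{15} = 44, a_{16} = 14, a_{17} = 17, a_{18} = 2, a_{19} = 28, a_{20} = 45, a_{21} = 9.
The sequence repeats with period 21.

21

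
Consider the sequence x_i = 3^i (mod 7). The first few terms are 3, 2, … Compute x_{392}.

2

Computing terms: x_1 = 3,  x_2 = 2,  x_3 = 6,  x_4 = 4,  x_5 = 5,  x_6 = 1,  x_7 = 3.
The sequence repeats with period 6.
(392 - 1) mod 6 = 1, so x_{392} = x_2 = 2.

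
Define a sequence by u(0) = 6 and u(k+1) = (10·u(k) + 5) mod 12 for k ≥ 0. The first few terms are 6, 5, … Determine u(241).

Computing terms: u(0) = 6; u(1) = 5; u(2) = 7; u(3) = 3; u(4) = 11; u(5) = 7.
Since u(5) = u(2) = 7, the sequence is eventually periodic: after a pre-period of length 2 it cycles with period 3.
For k ≥ 2, u(k) depends only on (k - 2) mod 3. (241 - 2) mod 3 = 2, so u(241) = u(4) = 11.

11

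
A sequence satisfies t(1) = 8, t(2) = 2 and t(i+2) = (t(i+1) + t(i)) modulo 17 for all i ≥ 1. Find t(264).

Listing terms: t(1) = 8, t(2) = 2, t(3) = 10, t(4) = 12, t(5) = 5, t(6) = 0, t(7) = 5, t(8) = 5, t(9) = 10, t(10) = 15, t(11) = 8, t(12) = 6, t(13) = 14, t(14) = 3, t(15) = 0, t(16) = 3, t(17) = 3, t(18) = 6, t(19) = 9, t(20) = 15, t(21) = 7, t(22) = 5, t(23) = 12, t(24) = 0, t(25) = 12, t(26) = 12, t(27) = 7, t(28) = 2, t(29) = 9, t(30) = 11, t(31) = 3, t(32) = 14, t(33) = 0, t(34) = 14, t(35) = 14, t(36) = 11, t(37) = 8, t(38) = 2.
The sequence repeats with period 36.
So t(264) = t(1 + ((264-1) mod 36)) = t(12) = 6.

6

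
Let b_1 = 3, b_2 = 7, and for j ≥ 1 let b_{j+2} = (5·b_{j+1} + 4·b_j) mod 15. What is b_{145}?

Computing terms: b_1 = 3, b_2 = 7, b_3 = 2, b_4 = 8, b_5 = 3, b_6 = 2, b_7 = 7, b_8 = 13, b_9 = 3, b_{10} = 7.
Since (b_9, b_{10}) = (b_1, b_2) = (3, 7) (two consecutive terms determine the rest), the sequence is periodic with period 8.
(145 - 1) mod 8 = 0, so b_{145} = b_1 = 3.

3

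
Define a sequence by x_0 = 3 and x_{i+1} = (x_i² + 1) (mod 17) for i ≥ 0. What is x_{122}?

Listing terms: x_0 = 3, x_1 = 10, x_2 = 16, x_3 = 2, x_4 = 5, x_5 = 9, x_6 = 14, x_7 = 10.
Since x_7 = x_1 = 10, the sequence is eventually periodic: after a pre-period of length 1 it cycles with period 6.
For i ≥ 1, x_i depends only on (i - 1) mod 6. (122 - 1) mod 6 = 1, so x_{122} = x_2 = 16.

16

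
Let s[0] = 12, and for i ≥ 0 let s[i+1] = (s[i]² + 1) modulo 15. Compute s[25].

5

Listing terms: s[0] = 12, s[1] = 10, s[2] = 11, s[3] = 2, s[4] = 5, s[5] = 11.
Since s[5] = s[2] = 11, the sequence is eventually periodic: after a pre-period of length 2 it cycles with period 3.
For i ≥ 2, s[i] depends only on (i - 2) mod 3. (25 - 2) mod 3 = 2, so s[25] = s[4] = 5.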